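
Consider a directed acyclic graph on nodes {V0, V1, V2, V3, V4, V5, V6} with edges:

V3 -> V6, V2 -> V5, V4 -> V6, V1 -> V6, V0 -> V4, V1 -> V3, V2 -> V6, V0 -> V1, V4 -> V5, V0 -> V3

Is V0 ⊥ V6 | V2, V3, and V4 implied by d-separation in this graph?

No

There are 6 undirected paths between V0 and V6; checking each against the conditioning set {V2, V3, V4}:
Path 1: V0 → V3 → V6
  V3 is a chain here and V3 is conditioned on, so the path is blocked at V3.
Path 2: V0 → V3 ← V1 → V6
  V3 is a collider and V3 is conditioned on, which opens it; V1 is a fork and V1 is not conditioned on — no node blocks this path, so it is active.
Path 3: V0 → V1 → V6
  V1 is a chain and V1 is not conditioned on — no node blocks this path, so it is active.
Path 4: V0 → V1 → V3 → V6
  V3 is a chain here and V3 is conditioned on, so the path is blocked at V3.
Path 5: V0 → V4 → V6
  V4 is a chain here and V4 is conditioned on, so the path is blocked at V4.
Path 6: V0 → V4 → V5 ← V2 → V6
  V4 is a chain here and V4 is conditioned on, so the path is blocked at V4.
Because an active path exists, V0 and V6 are not d-separated.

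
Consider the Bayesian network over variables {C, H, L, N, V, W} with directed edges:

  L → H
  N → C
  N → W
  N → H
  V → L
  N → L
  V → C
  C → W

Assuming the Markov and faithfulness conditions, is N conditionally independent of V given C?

4 paths connect N and V; each must be blocked for d-separation to hold:
Path 1: N → C ← V
  C is a collider and C is conditioned on, which opens it — no node blocks this path, so it is active.
Path 2: N → L ← V
  L is a collider here and neither L nor any of its descendants is conditioned on, so the collider stays closed — the path is blocked at L.
Path 3: N → H ← L ← V
  H is a collider here and neither H nor any of its descendants is conditioned on, so the collider stays closed — the path is blocked at H.
Path 4: N → W ← C ← V
  W is a collider here and neither W nor any of its descendants is conditioned on, so the collider stays closed — the path is blocked at W.
Since the path N → C ← V is active, N and V are not d-separated given {C}.

No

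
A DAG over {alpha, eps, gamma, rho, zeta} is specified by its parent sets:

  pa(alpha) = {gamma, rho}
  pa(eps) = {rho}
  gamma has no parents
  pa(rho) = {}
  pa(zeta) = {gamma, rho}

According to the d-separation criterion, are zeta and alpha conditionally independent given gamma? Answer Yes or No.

We examine all 2 paths between zeta and alpha:
Path 1: zeta ← gamma → alpha
  gamma is a fork here and gamma is conditioned on, so the path is blocked at gamma.
Path 2: zeta ← rho → alpha
  rho is a fork and rho is not conditioned on — no node blocks this path, so it is active.
Since the path zeta ← rho → alpha is active, zeta and alpha are not d-separated given {gamma}.

No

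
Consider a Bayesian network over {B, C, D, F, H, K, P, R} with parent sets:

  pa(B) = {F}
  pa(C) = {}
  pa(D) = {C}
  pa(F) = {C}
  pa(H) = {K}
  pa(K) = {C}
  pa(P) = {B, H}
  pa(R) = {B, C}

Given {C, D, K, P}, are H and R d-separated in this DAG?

No

We examine all 4 paths between H and R:
Path 1: H → P ← B ← F ← C → R
  C is a fork here and C is conditioned on, so the path is blocked at C.
Path 2: H → P ← B → R
  P is a collider and P is conditioned on, which opens it; B is a fork and B is not conditioned on — no node blocks this path, so it is active.
Path 3: H ← K ← C → F → B → R
  K is a chain here and K is conditioned on, so the path is blocked at K.
Path 4: H ← K ← C → R
  K is a chain here and K is conditioned on, so the path is blocked at K.
At least one path is unblocked, so d-separation fails.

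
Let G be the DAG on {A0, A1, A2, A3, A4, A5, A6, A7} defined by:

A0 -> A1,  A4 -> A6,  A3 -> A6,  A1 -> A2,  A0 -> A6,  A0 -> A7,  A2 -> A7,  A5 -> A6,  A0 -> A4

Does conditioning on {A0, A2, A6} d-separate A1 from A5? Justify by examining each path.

There are 4 undirected paths between A1 and A5; checking each against the conditioning set {A0, A2, A6}:
Path 1: A1 ← A0 → A6 ← A5
  A0 is a fork here and A0 is conditioned on, so the path is blocked at A0.
Path 2: A1 ← A0 → A4 → A6 ← A5
  A0 is a fork here and A0 is conditioned on, so the path is blocked at A0.
Path 3: A1 → A2 → A7 ← A0 → A6 ← A5
  A2 is a chain here and A2 is conditioned on, so the path is blocked at A2.
Path 4: A1 → A2 → A7 ← A0 → A4 → A6 ← A5
  A2 is a chain here and A2 is conditioned on, so the path is blocked at A2.
Since every path is blocked, d-separation holds.

Yes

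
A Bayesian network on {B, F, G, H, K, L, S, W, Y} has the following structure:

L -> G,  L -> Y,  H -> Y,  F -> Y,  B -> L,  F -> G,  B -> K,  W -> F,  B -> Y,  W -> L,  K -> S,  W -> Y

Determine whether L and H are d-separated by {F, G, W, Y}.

6 paths connect L and H; each must be blocked for d-separation to hold:
  1. L → Y ← H — Y:collider[open] ⇒ active
  2. L ← W → Y ← H — W:fork[blocks]; Y:collider[open] ⇒ blocked
  3. L ← W → F → Y ← H — W:fork[blocks]; F:chain[blocks]; Y:collider[open] ⇒ blocked
  4. L → G ← F → Y ← H — G:collider[open]; F:fork[blocks]; Y:collider[open] ⇒ blocked
  5. L → G ← F ← W → Y ← H — G:collider[open]; F:chain[blocks]; W:fork[blocks]; Y:collider[open] ⇒ blocked
  6. L ← B → Y ← H — B:fork[open]; Y:collider[open] ⇒ active
At least one path is unblocked, so d-separation fails.

No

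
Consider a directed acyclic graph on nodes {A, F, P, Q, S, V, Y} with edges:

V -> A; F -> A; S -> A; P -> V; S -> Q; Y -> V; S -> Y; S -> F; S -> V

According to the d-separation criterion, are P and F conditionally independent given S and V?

Yes — P and F are d-separated given {S, V}.

We examine all 6 paths between P and F:
  1. P → V ← Y ← S → F — V:collider[open]; Y:chain[open]; S:fork[blocks] ⇒ blocked
  2. P → V ← Y ← S → A ← F — V:collider[open]; Y:chain[open]; S:fork[blocks]; A:collider[blocks] ⇒ blocked
  3. P → V ← S → F — V:collider[open]; S:fork[blocks] ⇒ blocked
  4. P → V ← S → A ← F — V:collider[open]; S:fork[blocks]; A:collider[blocks] ⇒ blocked
  5. P → V → A ← S → F — V:chain[blocks]; A:collider[blocks]; S:fork[blocks] ⇒ blocked
  6. P → V → A ← F — V:chain[blocks]; A:collider[blocks] ⇒ blocked
Every path is blocked, so P and F are d-separated given {S, V}.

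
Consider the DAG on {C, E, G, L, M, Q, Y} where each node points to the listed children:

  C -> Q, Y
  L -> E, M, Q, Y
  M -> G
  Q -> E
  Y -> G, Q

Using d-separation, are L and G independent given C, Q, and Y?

6 paths connect L and G; each must be blocked for d-separation to hold:
  1. L → Y → G — Y:chain[blocks] ⇒ blocked
  2. L → E ← Q ← C → Y → G — E:collider[blocks]; Q:chain[blocks]; C:fork[blocks]; Y:chain[blocks] ⇒ blocked
  3. L → E ← Q ← Y → G — E:collider[blocks]; Q:chain[blocks]; Y:fork[blocks] ⇒ blocked
  4. L → M → G — M:chain[open] ⇒ active
  5. L → Q ← C → Y → G — Q:collider[open]; C:fork[blocks]; Y:chain[blocks] ⇒ blocked
  6. L → Q ← Y → G — Q:collider[open]; Y:fork[blocks] ⇒ blocked
At least one path is unblocked, so d-separation fails.

No — L and G are not d-separated given {C, Q, Y}.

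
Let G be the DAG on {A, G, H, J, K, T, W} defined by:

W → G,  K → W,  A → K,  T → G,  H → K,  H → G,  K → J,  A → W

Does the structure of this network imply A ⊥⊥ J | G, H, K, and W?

Yes — A and J are d-separated given {G, H, K, W}.

Enumerating the 3 paths from A to J and testing each for blocking by {G, H, K, W}:
  1. A → K → J — K:chain[blocks] ⇒ blocked
  2. A → W ← K → J — W:collider[open]; K:fork[blocks] ⇒ blocked
  3. A → W → G ← H → K → J — W:chain[blocks]; G:collider[open]; H:fork[blocks]; K:chain[blocks] ⇒ blocked
Since every path is blocked, d-separation holds.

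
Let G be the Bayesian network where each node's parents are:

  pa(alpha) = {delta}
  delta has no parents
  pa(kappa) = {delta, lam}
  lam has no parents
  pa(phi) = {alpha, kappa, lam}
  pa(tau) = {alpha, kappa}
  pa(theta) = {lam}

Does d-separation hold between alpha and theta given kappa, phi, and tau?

There are 6 undirected paths between alpha and theta; checking each against the conditioning set {kappa, phi, tau}:
Path 1: alpha ← delta → kappa ← lam → theta
  delta is a fork and delta is not conditioned on; kappa is a collider and kappa is conditioned on, which opens it; lam is a fork and lam is not conditioned on — no node blocks this path, so it is active.
Path 2: alpha ← delta → kappa → phi ← lam → theta
  kappa is a chain here and kappa is conditioned on, so the path is blocked at kappa.
Path 3: alpha → tau ← kappa ← lam → theta
  kappa is a chain here and kappa is conditioned on, so the path is blocked at kappa.
Path 4: alpha → tau ← kappa → phi ← lam → theta
  kappa is a fork here and kappa is conditioned on, so the path is blocked at kappa.
Path 5: alpha → phi ← kappa ← lam → theta
  kappa is a chain here and kappa is conditioned on, so the path is blocked at kappa.
Path 6: alpha → phi ← lam → theta
  phi is a collider and phi is conditioned on, which opens it; lam is a fork and lam is not conditioned on — no node blocks this path, so it is active.
Since the path alpha ← delta → kappa ← lam → theta is active, alpha and theta are not d-separated given {kappa, phi, tau}.

No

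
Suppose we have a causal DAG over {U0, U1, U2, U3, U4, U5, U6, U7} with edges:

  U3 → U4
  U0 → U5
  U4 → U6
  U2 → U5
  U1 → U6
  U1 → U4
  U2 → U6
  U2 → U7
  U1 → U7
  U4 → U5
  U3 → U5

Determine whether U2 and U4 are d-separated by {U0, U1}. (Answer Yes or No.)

Yes

6 paths connect U2 and U4; each must be blocked for d-separation to hold:
Path 1: U2 → U5 ← U3 → U4
  U5 is a collider here and neither U5 nor any of its descendants is conditioned on, so the collider stays closed — the path is blocked at U5.
Path 2: U2 → U5 ← U4
  U5 is a collider here and neither U5 nor any of its descendants is conditioned on, so the collider stays closed — the path is blocked at U5.
Path 3: U2 → U6 ← U1 → U4
  U6 is a collider here and neither U6 nor any of its descendants is conditioned on, so the collider stays closed — the path is blocked at U6.
Path 4: U2 → U6 ← U4
  U6 is a collider here and neither U6 nor any of its descendants is conditioned on, so the collider stays closed — the path is blocked at U6.
Path 5: U2 → U7 ← U1 → U6 ← U4
  U7 is a collider here and neither U7 nor any of its descendants is conditioned on, so the collider stays closed — the path is blocked at U7.
Path 6: U2 → U7 ← U1 → U4
  U7 is a collider here and neither U7 nor any of its descendants is conditioned on, so the collider stays closed — the path is blocked at U7.
Every path is blocked, so U2 and U4 are d-separated given {U0, U1}.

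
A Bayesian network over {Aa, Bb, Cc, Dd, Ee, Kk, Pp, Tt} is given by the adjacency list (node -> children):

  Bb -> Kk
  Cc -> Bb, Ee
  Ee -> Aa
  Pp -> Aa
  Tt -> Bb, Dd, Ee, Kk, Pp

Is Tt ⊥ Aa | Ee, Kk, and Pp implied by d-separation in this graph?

Yes — Tt and Aa are d-separated given {Ee, Kk, Pp}.

There are 4 undirected paths between Tt and Aa; checking each against the conditioning set {Ee, Kk, Pp}:
  1. Tt → Bb ← Cc → Ee → Aa — Bb:collider[open]; Cc:fork[open]; Ee:chain[blocks] ⇒ blocked
  2. Tt → Ee → Aa — Ee:chain[blocks] ⇒ blocked
  3. Tt → Pp → Aa — Pp:chain[blocks] ⇒ blocked
  4. Tt → Kk ← Bb ← Cc → Ee → Aa — Kk:collider[open]; Bb:chain[open]; Cc:fork[open]; Ee:chain[blocks] ⇒ blocked
Since every path is blocked, d-separation holds.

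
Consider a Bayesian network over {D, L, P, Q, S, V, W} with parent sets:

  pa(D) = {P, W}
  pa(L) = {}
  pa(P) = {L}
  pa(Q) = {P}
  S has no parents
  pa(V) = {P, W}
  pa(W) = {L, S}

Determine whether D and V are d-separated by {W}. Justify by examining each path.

No

We examine all 4 paths between D and V:
Path 1: D ← P ← L → W → V
  W is a chain here and W is conditioned on, so the path is blocked at W.
Path 2: D ← P → V
  P is a fork and P is not conditioned on — no node blocks this path, so it is active.
Path 3: D ← W ← L → P → V
  W is a chain here and W is conditioned on, so the path is blocked at W.
Path 4: D ← W → V
  W is a fork here and W is conditioned on, so the path is blocked at W.
Because an active path exists, D and V are not d-separated.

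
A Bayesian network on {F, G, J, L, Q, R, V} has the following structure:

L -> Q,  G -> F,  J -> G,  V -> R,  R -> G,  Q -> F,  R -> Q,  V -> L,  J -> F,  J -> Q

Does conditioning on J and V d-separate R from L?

Yes — R and L are d-separated given {J, V}.

We examine all 6 paths between R and L:
Path 1: R ← V → L
  V is a fork here and V is conditioned on, so the path is blocked at V.
Path 2: R → G ← J → Q ← L
  G is a collider here and neither G nor any of its descendants is conditioned on, so the collider stays closed — the path is blocked at G.
Path 3: R → G ← J → F ← Q ← L
  G is a collider here and neither G nor any of its descendants is conditioned on, so the collider stays closed — the path is blocked at G.
Path 4: R → G → F ← J → Q ← L
  F is a collider here and neither F nor any of its descendants is conditioned on, so the collider stays closed — the path is blocked at F.
Path 5: R → G → F ← Q ← L
  F is a collider here and neither F nor any of its descendants is conditioned on, so the collider stays closed — the path is blocked at F.
Path 6: R → Q ← L
  Q is a collider here and neither Q nor any of its descendants is conditioned on, so the collider stays closed — the path is blocked at Q.
Every path is blocked, so R and L are d-separated given {J, V}.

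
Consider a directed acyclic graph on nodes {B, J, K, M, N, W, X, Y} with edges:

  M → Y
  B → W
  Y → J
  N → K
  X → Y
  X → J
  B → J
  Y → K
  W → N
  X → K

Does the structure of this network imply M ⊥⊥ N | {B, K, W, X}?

No

6 paths connect M and N; each must be blocked for d-separation to hold:
Path 1: M → Y ← X → J ← B → W → N
  X is a fork here and X is conditioned on, so the path is blocked at X.
Path 2: M → Y ← X → K ← N
  X is a fork here and X is conditioned on, so the path is blocked at X.
Path 3: M → Y → J ← X → K ← N
  J is a collider here and neither J nor any of its descendants is conditioned on, so the collider stays closed — the path is blocked at J.
Path 4: M → Y → J ← B → W → N
  J is a collider here and neither J nor any of its descendants is conditioned on, so the collider stays closed — the path is blocked at J.
Path 5: M → Y → K ← N
  Y is a chain and Y is not conditioned on; K is a collider and K is conditioned on, which opens it — no node blocks this path, so it is active.
Path 6: M → Y → K ← X → J ← B → W → N
  X is a fork here and X is conditioned on, so the path is blocked at X.
Since the path M → Y → K ← N is active, M and N are not d-separated given {B, K, W, X}.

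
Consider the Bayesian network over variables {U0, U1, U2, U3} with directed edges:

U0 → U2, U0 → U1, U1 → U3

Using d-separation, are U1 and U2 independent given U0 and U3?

Only one path connects U1 and U2:
  1. U1 ← U0 → U2 — U0:fork[blocks] ⇒ blocked
Every path is blocked, so U1 and U2 are d-separated given {U0, U3}.

Yes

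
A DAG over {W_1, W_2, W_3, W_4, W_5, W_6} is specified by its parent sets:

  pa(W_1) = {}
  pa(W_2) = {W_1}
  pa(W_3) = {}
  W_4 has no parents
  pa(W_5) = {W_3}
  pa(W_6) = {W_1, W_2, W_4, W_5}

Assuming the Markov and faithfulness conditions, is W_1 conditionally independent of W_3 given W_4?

There are 2 undirected paths between W_1 and W_3; checking each against the conditioning set {W_4}:
Path 1: W_1 → W_2 → W_6 ← W_5 ← W_3
  W_6 is a collider here and neither W_6 nor any of its descendants is conditioned on, so the collider stays closed — the path is blocked at W_6.
Path 2: W_1 → W_6 ← W_5 ← W_3
  W_6 is a collider here and neither W_6 nor any of its descendants is conditioned on, so the collider stays closed — the path is blocked at W_6.
Every path is blocked, so W_1 and W_3 are d-separated given {W_4}.

Yes — W_1 and W_3 are d-separated given {W_4}.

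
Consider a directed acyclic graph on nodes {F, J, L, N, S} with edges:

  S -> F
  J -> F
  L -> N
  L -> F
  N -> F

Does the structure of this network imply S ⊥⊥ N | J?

Yes — S and N are d-separated given {J}.

There are 2 undirected paths between S and N; checking each against the conditioning set {J}:
Path 1: S → F ← L → N
  F is a collider here and neither F nor any of its descendants is conditioned on, so the collider stays closed — the path is blocked at F.
Path 2: S → F ← N
  F is a collider here and neither F nor any of its descendants is conditioned on, so the collider stays closed — the path is blocked at F.
Every path is blocked, so S and N are d-separated given {J}.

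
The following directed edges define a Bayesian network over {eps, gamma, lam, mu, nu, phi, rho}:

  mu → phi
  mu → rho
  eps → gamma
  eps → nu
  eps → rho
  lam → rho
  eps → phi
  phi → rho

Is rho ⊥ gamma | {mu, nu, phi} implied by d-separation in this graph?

We examine all 3 paths between rho and gamma:
Path 1: rho ← phi ← eps → gamma
  phi is a chain here and phi is conditioned on, so the path is blocked at phi.
Path 2: rho ← mu → phi ← eps → gamma
  mu is a fork here and mu is conditioned on, so the path is blocked at mu.
Path 3: rho ← eps → gamma
  eps is a fork and eps is not conditioned on — no node blocks this path, so it is active.
Because an active path exists, rho and gamma are not d-separated.

No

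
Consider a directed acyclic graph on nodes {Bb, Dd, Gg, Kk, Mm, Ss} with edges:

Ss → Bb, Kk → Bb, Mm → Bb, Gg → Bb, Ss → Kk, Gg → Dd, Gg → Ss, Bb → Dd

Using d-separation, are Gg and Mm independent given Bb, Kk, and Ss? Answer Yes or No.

4 paths connect Gg and Mm; each must be blocked for d-separation to hold:
  1. Gg → Ss → Kk → Bb ← Mm — Ss:chain[blocks]; Kk:chain[blocks]; Bb:collider[open] ⇒ blocked
  2. Gg → Ss → Bb ← Mm — Ss:chain[blocks]; Bb:collider[open] ⇒ blocked
  3. Gg → Dd ← Bb ← Mm — Dd:collider[blocks]; Bb:chain[blocks] ⇒ blocked
  4. Gg → Bb ← Mm — Bb:collider[open] ⇒ active
Since the path Gg → Bb ← Mm is active, Gg and Mm are not d-separated given {Bb, Kk, Ss}.

No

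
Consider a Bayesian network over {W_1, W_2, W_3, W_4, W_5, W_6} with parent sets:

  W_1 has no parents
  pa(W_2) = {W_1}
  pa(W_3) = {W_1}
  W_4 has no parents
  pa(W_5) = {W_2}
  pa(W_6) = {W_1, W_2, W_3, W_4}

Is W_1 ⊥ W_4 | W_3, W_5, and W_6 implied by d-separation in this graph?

No — W_1 and W_4 are not d-separated given {W_3, W_5, W_6}.

We examine all 3 paths between W_1 and W_4:
Path 1: W_1 → W_2 → W_6 ← W_4
  W_2 is a chain and W_2 is not conditioned on; W_6 is a collider and W_6 is conditioned on, which opens it — no node blocks this path, so it is active.
Path 2: W_1 → W_6 ← W_4
  W_6 is a collider and W_6 is conditioned on, which opens it — no node blocks this path, so it is active.
Path 3: W_1 → W_3 → W_6 ← W_4
  W_3 is a chain here and W_3 is conditioned on, so the path is blocked at W_3.
Because an active path exists, W_1 and W_4 are not d-separated.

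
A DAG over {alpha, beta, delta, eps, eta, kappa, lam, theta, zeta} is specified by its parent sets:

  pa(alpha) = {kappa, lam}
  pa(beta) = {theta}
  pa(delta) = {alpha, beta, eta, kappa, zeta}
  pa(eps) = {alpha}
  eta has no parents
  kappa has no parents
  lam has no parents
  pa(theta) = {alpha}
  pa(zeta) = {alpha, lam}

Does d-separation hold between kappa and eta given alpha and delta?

No — kappa and eta are not d-separated given {alpha, delta}.

We examine all 5 paths between kappa and eta:
  1. kappa → alpha → zeta → delta ← eta — alpha:chain[blocks]; zeta:chain[open]; delta:collider[open] ⇒ blocked
  2. kappa → alpha → delta ← eta — alpha:chain[blocks]; delta:collider[open] ⇒ blocked
  3. kappa → alpha → theta → beta → delta ← eta — alpha:chain[blocks]; theta:chain[open]; beta:chain[open]; delta:collider[open] ⇒ blocked
  4. kappa → alpha ← lam → zeta → delta ← eta — alpha:collider[open]; lam:fork[open]; zeta:chain[open]; delta:collider[open] ⇒ active
  5. kappa → delta ← eta — delta:collider[open] ⇒ active
Since the path kappa → alpha ← lam → zeta → delta ← eta is active, kappa and eta are not d-separated given {alpha, delta}.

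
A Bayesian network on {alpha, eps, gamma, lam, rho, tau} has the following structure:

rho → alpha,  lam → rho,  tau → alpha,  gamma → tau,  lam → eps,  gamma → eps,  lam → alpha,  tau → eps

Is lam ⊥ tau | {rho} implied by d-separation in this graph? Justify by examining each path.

Enumerating the 4 paths from lam to tau and testing each for blocking by {rho}:
  1. lam → rho → alpha ← tau — rho:chain[blocks]; alpha:collider[blocks] ⇒ blocked
  2. lam → alpha ← tau — alpha:collider[blocks] ⇒ blocked
  3. lam → eps ← tau — eps:collider[blocks] ⇒ blocked
  4. lam → eps ← gamma → tau — eps:collider[blocks]; gamma:fork[open] ⇒ blocked
All paths are blocked; lam ⊥ tau | {rho} holds.

Yes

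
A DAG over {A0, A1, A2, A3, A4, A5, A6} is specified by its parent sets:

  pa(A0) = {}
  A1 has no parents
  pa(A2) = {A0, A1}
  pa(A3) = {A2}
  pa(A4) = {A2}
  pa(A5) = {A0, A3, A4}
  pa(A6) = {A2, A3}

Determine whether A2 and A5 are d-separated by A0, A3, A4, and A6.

4 paths connect A2 and A5; each must be blocked for d-separation to hold:
  1. A2 → A4 → A5 — A4:chain[blocks] ⇒ blocked
  2. A2 ← A0 → A5 — A0:fork[blocks] ⇒ blocked
  3. A2 → A6 ← A3 → A5 — A6:collider[open]; A3:fork[blocks] ⇒ blocked
  4. A2 → A3 → A5 — A3:chain[blocks] ⇒ blocked
All paths are blocked; A2 ⊥ A5 | {A0, A3, A4, A6} holds.

Yes — A2 and A5 are d-separated given {A0, A3, A4, A6}.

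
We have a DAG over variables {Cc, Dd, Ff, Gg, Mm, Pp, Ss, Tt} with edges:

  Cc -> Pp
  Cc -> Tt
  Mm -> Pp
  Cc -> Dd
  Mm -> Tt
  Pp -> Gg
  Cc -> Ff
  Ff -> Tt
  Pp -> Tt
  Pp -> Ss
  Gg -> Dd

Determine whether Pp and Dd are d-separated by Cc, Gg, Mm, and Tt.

We examine all 6 paths between Pp and Dd:
Path 1: Pp ← Cc → Dd
  Cc is a fork here and Cc is conditioned on, so the path is blocked at Cc.
Path 2: Pp ← Mm → Tt ← Ff ← Cc → Dd
  Mm is a fork here and Mm is conditioned on, so the path is blocked at Mm.
Path 3: Pp ← Mm → Tt ← Cc → Dd
  Mm is a fork here and Mm is conditioned on, so the path is blocked at Mm.
Path 4: Pp → Tt ← Ff ← Cc → Dd
  Cc is a fork here and Cc is conditioned on, so the path is blocked at Cc.
Path 5: Pp → Tt ← Cc → Dd
  Cc is a fork here and Cc is conditioned on, so the path is blocked at Cc.
Path 6: Pp → Gg → Dd
  Gg is a chain here and Gg is conditioned on, so the path is blocked at Gg.
Since every path is blocked, d-separation holds.

Yes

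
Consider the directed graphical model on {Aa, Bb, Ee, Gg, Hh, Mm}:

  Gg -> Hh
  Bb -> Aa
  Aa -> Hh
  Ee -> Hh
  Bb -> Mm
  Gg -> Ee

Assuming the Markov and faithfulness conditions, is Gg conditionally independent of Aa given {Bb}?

Yes

Enumerating the 2 paths from Gg to Aa and testing each for blocking by {Bb}:
Path 1: Gg → Hh ← Aa
  Hh is a collider here and neither Hh nor any of its descendants is conditioned on, so the collider stays closed — the path is blocked at Hh.
Path 2: Gg → Ee → Hh ← Aa
  Hh is a collider here and neither Hh nor any of its descendants is conditioned on, so the collider stays closed — the path is blocked at Hh.
Every path is blocked, so Gg and Aa are d-separated given {Bb}.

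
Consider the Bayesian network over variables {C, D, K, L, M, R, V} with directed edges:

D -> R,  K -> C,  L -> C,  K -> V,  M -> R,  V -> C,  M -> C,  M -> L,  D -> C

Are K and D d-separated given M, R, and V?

6 paths connect K and D; each must be blocked for d-separation to hold:
Path 1: K → V → C ← M → R ← D
  V is a chain here and V is conditioned on, so the path is blocked at V.
Path 2: K → V → C ← L ← M → R ← D
  V is a chain here and V is conditioned on, so the path is blocked at V.
Path 3: K → V → C ← D
  V is a chain here and V is conditioned on, so the path is blocked at V.
Path 4: K → C ← M → R ← D
  C is a collider here and neither C nor any of its descendants is conditioned on, so the collider stays closed — the path is blocked at C.
Path 5: K → C ← L ← M → R ← D
  C is a collider here and neither C nor any of its descendants is conditioned on, so the collider stays closed — the path is blocked at C.
Path 6: K → C ← D
  C is a collider here and neither C nor any of its descendants is conditioned on, so the collider stays closed — the path is blocked at C.
Since every path is blocked, d-separation holds.

Yes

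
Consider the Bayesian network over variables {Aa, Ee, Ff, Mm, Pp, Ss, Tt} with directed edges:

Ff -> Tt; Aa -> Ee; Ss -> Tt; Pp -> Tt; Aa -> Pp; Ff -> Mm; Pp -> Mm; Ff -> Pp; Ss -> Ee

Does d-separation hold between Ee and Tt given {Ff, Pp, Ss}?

Yes

4 paths connect Ee and Tt; each must be blocked for d-separation to hold:
Path 1: Ee ← Ss → Tt
  Ss is a fork here and Ss is conditioned on, so the path is blocked at Ss.
Path 2: Ee ← Aa → Pp → Tt
  Pp is a chain here and Pp is conditioned on, so the path is blocked at Pp.
Path 3: Ee ← Aa → Pp ← Ff → Tt
  Ff is a fork here and Ff is conditioned on, so the path is blocked at Ff.
Path 4: Ee ← Aa → Pp → Mm ← Ff → Tt
  Pp is a chain here and Pp is conditioned on, so the path is blocked at Pp.
Every path is blocked, so Ee and Tt are d-separated given {Ff, Pp, Ss}.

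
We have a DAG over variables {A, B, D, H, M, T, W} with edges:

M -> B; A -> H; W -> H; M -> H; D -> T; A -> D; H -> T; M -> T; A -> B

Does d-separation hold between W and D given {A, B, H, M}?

Enumerating the 6 paths from W to D and testing each for blocking by {A, B, H, M}:
Path 1: W → H ← A → B ← M → T ← D
  A is a fork here and A is conditioned on, so the path is blocked at A.
Path 2: W → H ← A → D
  A is a fork here and A is conditioned on, so the path is blocked at A.
Path 3: W → H → T ← D
  H is a chain here and H is conditioned on, so the path is blocked at H.
Path 4: W → H → T ← M → B ← A → D
  H is a chain here and H is conditioned on, so the path is blocked at H.
Path 5: W → H ← M → B ← A → D
  M is a fork here and M is conditioned on, so the path is blocked at M.
Path 6: W → H ← M → T ← D
  M is a fork here and M is conditioned on, so the path is blocked at M.
Every path is blocked, so W and D are d-separated given {A, B, H, M}.

Yes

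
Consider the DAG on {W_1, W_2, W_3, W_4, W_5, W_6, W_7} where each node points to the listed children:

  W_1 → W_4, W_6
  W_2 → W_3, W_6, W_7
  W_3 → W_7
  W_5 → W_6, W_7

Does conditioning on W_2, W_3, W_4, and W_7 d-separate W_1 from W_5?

3 paths connect W_1 and W_5; each must be blocked for d-separation to hold:
Path 1: W_1 → W_6 ← W_5
  W_6 is a collider here and neither W_6 nor any of its descendants is conditioned on, so the collider stays closed — the path is blocked at W_6.
Path 2: W_1 → W_6 ← W_2 → W_7 ← W_5
  W_6 is a collider here and neither W_6 nor any of its descendants is conditioned on, so the collider stays closed — the path is blocked at W_6.
Path 3: W_1 → W_6 ← W_2 → W_3 → W_7 ← W_5
  W_6 is a collider here and neither W_6 nor any of its descendants is conditioned on, so the collider stays closed — the path is blocked at W_6.
Since every path is blocked, d-separation holds.

Yes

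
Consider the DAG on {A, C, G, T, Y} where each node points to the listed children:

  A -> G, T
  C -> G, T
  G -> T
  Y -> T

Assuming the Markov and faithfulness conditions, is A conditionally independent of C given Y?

Yes

Enumerating the 4 paths from A to C and testing each for blocking by {Y}:
Path 1: A → T ← G ← C
  T is a collider here and neither T nor any of its descendants is conditioned on, so the collider stays closed — the path is blocked at T.
Path 2: A → T ← C
  T is a collider here and neither T nor any of its descendants is conditioned on, so the collider stays closed — the path is blocked at T.
Path 3: A → G → T ← C
  T is a collider here and neither T nor any of its descendants is conditioned on, so the collider stays closed — the path is blocked at T.
Path 4: A → G ← C
  G is a collider here and neither G nor any of its descendants is conditioned on, so the collider stays closed — the path is blocked at G.
Every path is blocked, so A and C are d-separated given {Y}.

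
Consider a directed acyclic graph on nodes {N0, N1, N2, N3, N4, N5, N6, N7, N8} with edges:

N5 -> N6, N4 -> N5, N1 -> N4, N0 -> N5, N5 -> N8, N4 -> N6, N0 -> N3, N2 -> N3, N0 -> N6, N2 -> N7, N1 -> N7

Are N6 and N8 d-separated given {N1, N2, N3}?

No

We examine all 5 paths between N6 and N8:
Path 1: N6 ← N4 ← N1 → N7 ← N2 → N3 ← N0 → N5 → N8
  N1 is a fork here and N1 is conditioned on, so the path is blocked at N1.
Path 2: N6 ← N4 → N5 → N8
  N4 is a fork and N4 is not conditioned on; N5 is a chain and N5 is not conditioned on — no node blocks this path, so it is active.
Path 3: N6 ← N5 → N8
  N5 is a fork and N5 is not conditioned on — no node blocks this path, so it is active.
Path 4: N6 ← N0 → N5 → N8
  N0 is a fork and N0 is not conditioned on; N5 is a chain and N5 is not conditioned on — no node blocks this path, so it is active.
Path 5: N6 ← N0 → N3 ← N2 → N7 ← N1 → N4 → N5 → N8
  N2 is a fork here and N2 is conditioned on, so the path is blocked at N2.
Since the path N6 ← N4 → N5 → N8 is active, N6 and N8 are not d-separated given {N1, N2, N3}.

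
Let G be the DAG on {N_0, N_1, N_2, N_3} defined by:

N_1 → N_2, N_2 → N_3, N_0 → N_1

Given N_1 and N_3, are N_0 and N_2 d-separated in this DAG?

The only undirected path from N_0 to N_2 is:
  1. N_0 → N_1 → N_2 — N_1:chain[blocks] ⇒ blocked
All paths are blocked; N_0 ⊥ N_2 | {N_1, N_3} holds.

Yes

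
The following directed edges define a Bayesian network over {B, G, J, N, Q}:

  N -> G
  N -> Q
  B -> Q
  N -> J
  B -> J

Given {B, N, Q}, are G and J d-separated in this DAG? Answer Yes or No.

2 paths connect G and J; each must be blocked for d-separation to hold:
  1. G ← N → Q ← B → J — N:fork[blocks]; Q:collider[open]; B:fork[blocks] ⇒ blocked
  2. G ← N → J — N:fork[blocks] ⇒ blocked
Since every path is blocked, d-separation holds.

Yes — G and J are d-separated given {B, N, Q}.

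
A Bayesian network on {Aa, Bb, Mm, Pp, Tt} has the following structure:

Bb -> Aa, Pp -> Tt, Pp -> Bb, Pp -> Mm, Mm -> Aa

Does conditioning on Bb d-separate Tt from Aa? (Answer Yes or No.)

No

2 paths connect Tt and Aa; each must be blocked for d-separation to hold:
  1. Tt ← Pp → Mm → Aa — Pp:fork[open]; Mm:chain[open] ⇒ active
  2. Tt ← Pp → Bb → Aa — Pp:fork[open]; Bb:chain[blocks] ⇒ blocked
Since the path Tt ← Pp → Mm → Aa is active, Tt and Aa are not d-separated given {Bb}.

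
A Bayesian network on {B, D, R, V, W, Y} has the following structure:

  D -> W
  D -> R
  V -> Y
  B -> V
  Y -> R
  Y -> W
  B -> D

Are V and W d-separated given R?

Enumerating the 4 paths from V to W and testing each for blocking by {R}:
Path 1: V ← B → D → W
  B is a fork and B is not conditioned on; D is a chain and D is not conditioned on — no node blocks this path, so it is active.
Path 2: V ← B → D → R ← Y → W
  B is a fork and B is not conditioned on; D is a chain and D is not conditioned on; R is a collider and R is conditioned on, which opens it; Y is a fork and Y is not conditioned on — no node blocks this path, so it is active.
Path 3: V → Y → W
  Y is a chain and Y is not conditioned on — no node blocks this path, so it is active.
Path 4: V → Y → R ← D → W
  Y is a chain and Y is not conditioned on; R is a collider and R is conditioned on, which opens it; D is a fork and D is not conditioned on — no node blocks this path, so it is active.
At least one path is unblocked, so d-separation fails.

No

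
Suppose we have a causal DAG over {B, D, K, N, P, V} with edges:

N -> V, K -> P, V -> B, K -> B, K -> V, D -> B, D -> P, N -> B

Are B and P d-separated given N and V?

Enumerating the 4 paths from B to P and testing each for blocking by {N, V}:
Path 1: B ← V ← K → P
  V is a chain here and V is conditioned on, so the path is blocked at V.
Path 2: B ← N → V ← K → P
  N is a fork here and N is conditioned on, so the path is blocked at N.
Path 3: B ← D → P
  D is a fork and D is not conditioned on — no node blocks this path, so it is active.
Path 4: B ← K → P
  K is a fork and K is not conditioned on — no node blocks this path, so it is active.
Because an active path exists, B and P are not d-separated.

No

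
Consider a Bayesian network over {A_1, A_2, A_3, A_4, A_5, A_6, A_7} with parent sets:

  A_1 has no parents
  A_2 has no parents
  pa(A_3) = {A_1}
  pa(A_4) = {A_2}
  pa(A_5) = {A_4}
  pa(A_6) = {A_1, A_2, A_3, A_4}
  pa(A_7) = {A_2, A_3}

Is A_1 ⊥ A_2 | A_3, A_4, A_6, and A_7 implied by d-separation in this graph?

There are 6 undirected paths between A_1 and A_2; checking each against the conditioning set {A_3, A_4, A_6, A_7}:
  1. A_1 → A_3 → A_7 ← A_2 — A_3:chain[blocks]; A_7:collider[open] ⇒ blocked
  2. A_1 → A_3 → A_6 ← A_2 — A_3:chain[blocks]; A_6:collider[open] ⇒ blocked
  3. A_1 → A_3 → A_6 ← A_4 ← A_2 — A_3:chain[blocks]; A_6:collider[open]; A_4:chain[blocks] ⇒ blocked
  4. A_1 → A_6 ← A_2 — A_6:collider[open] ⇒ active
  5. A_1 → A_6 ← A_3 → A_7 ← A_2 — A_6:collider[open]; A_3:fork[blocks]; A_7:collider[open] ⇒ blocked
  6. A_1 → A_6 ← A_4 ← A_2 — A_6:collider[open]; A_4:chain[blocks] ⇒ blocked
At least one path is unblocked, so d-separation fails.

No — A_1 and A_2 are not d-separated given {A_3, A_4, A_6, A_7}.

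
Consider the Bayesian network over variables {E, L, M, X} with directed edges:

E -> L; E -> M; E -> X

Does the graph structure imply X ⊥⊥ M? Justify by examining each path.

No

Only one path connects X and M:
  1. X ← E → M — E:fork[open] ⇒ active
Because an active path exists, X and M are not d-separated.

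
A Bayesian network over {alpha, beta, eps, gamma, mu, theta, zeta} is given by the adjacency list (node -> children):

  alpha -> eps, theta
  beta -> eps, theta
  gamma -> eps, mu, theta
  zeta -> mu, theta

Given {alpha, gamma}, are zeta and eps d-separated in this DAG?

Yes

There are 6 undirected paths between zeta and eps; checking each against the conditioning set {alpha, gamma}:
Path 1: zeta → mu ← gamma → eps
  mu is a collider here and neither mu nor any of its descendants is conditioned on, so the collider stays closed — the path is blocked at mu.
Path 2: zeta → mu ← gamma → theta ← alpha → eps
  mu is a collider here and neither mu nor any of its descendants is conditioned on, so the collider stays closed — the path is blocked at mu.
Path 3: zeta → mu ← gamma → theta ← beta → eps
  mu is a collider here and neither mu nor any of its descendants is conditioned on, so the collider stays closed — the path is blocked at mu.
Path 4: zeta → theta ← alpha → eps
  theta is a collider here and neither theta nor any of its descendants is conditioned on, so the collider stays closed — the path is blocked at theta.
Path 5: zeta → theta ← beta → eps
  theta is a collider here and neither theta nor any of its descendants is conditioned on, so the collider stays closed — the path is blocked at theta.
Path 6: zeta → theta ← gamma → eps
  theta is a collider here and neither theta nor any of its descendants is conditioned on, so the collider stays closed — the path is blocked at theta.
All paths are blocked; zeta ⊥ eps | {alpha, gamma} holds.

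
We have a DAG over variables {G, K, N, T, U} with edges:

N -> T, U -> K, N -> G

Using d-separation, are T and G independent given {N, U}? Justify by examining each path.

The only undirected path from T to G is:
Path 1: T ← N → G
  N is a fork here and N is conditioned on, so the path is blocked at N.
Every path is blocked, so T and G are d-separated given {N, U}.

Yes — T and G are d-separated given {N, U}.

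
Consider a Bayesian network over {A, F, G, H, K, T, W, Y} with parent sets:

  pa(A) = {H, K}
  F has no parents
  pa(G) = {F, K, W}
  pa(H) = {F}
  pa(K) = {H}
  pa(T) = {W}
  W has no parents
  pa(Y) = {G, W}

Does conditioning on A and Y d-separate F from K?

We examine all 3 paths between F and K:
  1. F → H → K — H:chain[open] ⇒ active
  2. F → H → A ← K — H:chain[open]; A:collider[open] ⇒ active
  3. F → G ← K — G:collider[open] ⇒ active
Because an active path exists, F and K are not d-separated.

No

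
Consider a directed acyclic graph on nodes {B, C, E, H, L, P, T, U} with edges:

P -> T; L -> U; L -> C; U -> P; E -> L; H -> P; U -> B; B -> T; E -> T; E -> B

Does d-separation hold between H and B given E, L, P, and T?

There are 6 undirected paths between H and B; checking each against the conditioning set {E, L, P, T}:
Path 1: H → P ← U → B
  P is a collider and P is conditioned on, which opens it; U is a fork and U is not conditioned on — no node blocks this path, so it is active.
Path 2: H → P ← U ← L ← E → B
  L is a chain here and L is conditioned on, so the path is blocked at L.
Path 3: H → P ← U ← L ← E → T ← B
  L is a chain here and L is conditioned on, so the path is blocked at L.
Path 4: H → P → T ← B
  P is a chain here and P is conditioned on, so the path is blocked at P.
Path 5: H → P → T ← E → B
  P is a chain here and P is conditioned on, so the path is blocked at P.
Path 6: H → P → T ← E → L → U → B
  P is a chain here and P is conditioned on, so the path is blocked at P.
Since the path H → P ← U → B is active, H and B are not d-separated given {E, L, P, T}.

No — H and B are not d-separated given {E, L, P, T}.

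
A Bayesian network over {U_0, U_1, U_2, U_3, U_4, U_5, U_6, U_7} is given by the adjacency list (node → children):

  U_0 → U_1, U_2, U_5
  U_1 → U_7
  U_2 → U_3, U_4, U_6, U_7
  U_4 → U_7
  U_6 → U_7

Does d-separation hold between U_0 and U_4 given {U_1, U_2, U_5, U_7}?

Enumerating the 6 paths from U_0 to U_4 and testing each for blocking by {U_1, U_2, U_5, U_7}:
  1. U_0 → U_1 → U_7 ← U_4 — U_1:chain[blocks]; U_7:collider[open] ⇒ blocked
  2. U_0 → U_1 → U_7 ← U_2 → U_4 — U_1:chain[blocks]; U_7:collider[open]; U_2:fork[blocks] ⇒ blocked
  3. U_0 → U_1 → U_7 ← U_6 ← U_2 → U_4 — U_1:chain[blocks]; U_7:collider[open]; U_6:chain[open]; U_2:fork[blocks] ⇒ blocked
  4. U_0 → U_2 → U_4 — U_2:chain[blocks] ⇒ blocked
  5. U_0 → U_2 → U_6 → U_7 ← U_4 — U_2:chain[blocks]; U_6:chain[open]; U_7:collider[open] ⇒ blocked
  6. U_0 → U_2 → U_7 ← U_4 — U_2:chain[blocks]; U_7:collider[open] ⇒ blocked
All paths are blocked; U_0 ⊥ U_4 | {U_1, U_2, U_5, U_7} holds.

Yes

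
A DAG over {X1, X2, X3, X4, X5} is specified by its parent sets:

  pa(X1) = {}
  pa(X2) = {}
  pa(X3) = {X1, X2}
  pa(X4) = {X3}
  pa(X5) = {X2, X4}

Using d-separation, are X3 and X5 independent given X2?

2 paths connect X3 and X5; each must be blocked for d-separation to hold:
  1. X3 ← X2 → X5 — X2:fork[blocks] ⇒ blocked
  2. X3 → X4 → X5 — X4:chain[open] ⇒ active
Since the path X3 → X4 → X5 is active, X3 and X5 are not d-separated given {X2}.

No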